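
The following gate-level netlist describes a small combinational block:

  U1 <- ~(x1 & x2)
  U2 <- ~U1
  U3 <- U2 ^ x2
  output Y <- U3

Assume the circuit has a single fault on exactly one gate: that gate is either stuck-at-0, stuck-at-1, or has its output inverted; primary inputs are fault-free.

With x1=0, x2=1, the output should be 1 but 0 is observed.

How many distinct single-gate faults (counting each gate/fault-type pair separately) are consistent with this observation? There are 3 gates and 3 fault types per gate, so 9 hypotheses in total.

6

Fault-free: U1=1, U2=0, U3=1 → 1. Observed 0.
  U1 stuck-at-0: output 0 ✓
  U1 stuck-at-1: output 1 ✗
  U1 inverted output: output 0 ✓
  U2 stuck-at-0: output 1 ✗
  U2 stuck-at-1: output 0 ✓
  U2 inverted output: output 0 ✓
  U3 stuck-at-0: output 0 ✓
  U3 stuck-at-1: output 1 ✗
  U3 inverted output: output 0 ✓
Consistent faults: {U1 stuck-at-0, U1 inverted output, U2 stuck-at-1, U2 inverted output, U3 stuck-at-0, U3 inverted output} — 6 in all.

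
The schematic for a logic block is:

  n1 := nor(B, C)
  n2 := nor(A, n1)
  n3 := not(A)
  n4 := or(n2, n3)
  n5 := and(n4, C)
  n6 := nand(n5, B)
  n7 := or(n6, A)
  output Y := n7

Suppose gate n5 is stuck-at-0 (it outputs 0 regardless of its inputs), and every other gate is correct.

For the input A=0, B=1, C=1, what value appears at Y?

1

Propagate with n5 forced: n1=0, n2=1, n3=1, n4=1, n5=0 [stuck-at-0], n6=1, n7=1.
So Y = 1. (Without the fault it would be 0.)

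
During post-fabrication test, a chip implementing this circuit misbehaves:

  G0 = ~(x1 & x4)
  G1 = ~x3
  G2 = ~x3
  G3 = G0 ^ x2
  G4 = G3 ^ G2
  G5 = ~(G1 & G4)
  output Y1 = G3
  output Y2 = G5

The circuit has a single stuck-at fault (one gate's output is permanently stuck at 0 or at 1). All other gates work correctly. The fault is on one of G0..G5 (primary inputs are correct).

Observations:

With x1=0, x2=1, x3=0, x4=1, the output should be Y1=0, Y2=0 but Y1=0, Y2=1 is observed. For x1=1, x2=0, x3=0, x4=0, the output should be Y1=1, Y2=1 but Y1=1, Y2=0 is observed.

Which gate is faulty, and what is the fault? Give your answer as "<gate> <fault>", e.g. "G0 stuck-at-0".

Fault-free values for test 1 (x1=0, x2=1, x3=0, x4=1): G0=1, G1=1, G2=1, G3=0, G4=1, G5=0, giving Y1=0, Y2=0. Observed Y1=0, Y2=1.
Test 1: faults giving observed Y1=0, Y2=1 are {G1 stuck-at-0, G2 stuck-at-0, G4 stuck-at-0, G5 stuck-at-1}.
Test 2 (x1=1, x2=0, x3=0, x4=0): fault-free G0=1, G1=1, G2=1, G3=1, G4=0, G5=1 → Y1=1, Y2=1; observed Y1=1, Y2=0. Eliminates G1 stuck-at-0, G4 stuck-at-0, G5 stuck-at-1.
Only G2 stuck-at-0 is consistent with every test.

G2 stuck-at-0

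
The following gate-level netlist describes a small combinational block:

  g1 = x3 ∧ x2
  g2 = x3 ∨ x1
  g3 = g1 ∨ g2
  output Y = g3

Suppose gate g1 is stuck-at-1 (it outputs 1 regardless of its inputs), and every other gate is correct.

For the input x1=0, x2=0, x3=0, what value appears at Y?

1

Propagate with g1 forced: g1=1 [stuck-at-1], g2=0, g3=1.
So Y = 1. (Without the fault it would be 0.)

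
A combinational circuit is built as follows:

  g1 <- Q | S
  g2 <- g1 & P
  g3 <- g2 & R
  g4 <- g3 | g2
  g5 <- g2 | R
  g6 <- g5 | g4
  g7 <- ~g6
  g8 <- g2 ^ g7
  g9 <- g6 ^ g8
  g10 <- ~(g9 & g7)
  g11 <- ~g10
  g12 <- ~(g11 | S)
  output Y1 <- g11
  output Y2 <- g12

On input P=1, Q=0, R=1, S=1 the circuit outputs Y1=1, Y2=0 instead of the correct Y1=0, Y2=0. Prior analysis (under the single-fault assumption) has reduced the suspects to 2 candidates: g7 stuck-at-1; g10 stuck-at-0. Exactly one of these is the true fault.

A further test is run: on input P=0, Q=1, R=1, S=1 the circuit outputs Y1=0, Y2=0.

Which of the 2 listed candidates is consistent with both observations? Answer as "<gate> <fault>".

Evaluate each candidate on input P=0, Q=1, R=1, S=1:
  g7 stuck-at-1: g1=1, g2=0, g3=0, g4=0, g5=1, g6=1, g7=1 [stuck-at-1], g8=1, g9=0, g10=1, g11=0, g12=0 → Y1=0, Y2=0 — matches
  g10 stuck-at-0: g1=1, g2=0, g3=0, g4=0, g5=1, g6=1, g7=0, g8=0, g9=1, g10=0 [stuck-at-0], g11=1, g12=0 → Y1=1, Y2=0 — eliminated
Only g7 stuck-at-1 reproduces the observed Y1=0, Y2=0.

g7 stuck-at-1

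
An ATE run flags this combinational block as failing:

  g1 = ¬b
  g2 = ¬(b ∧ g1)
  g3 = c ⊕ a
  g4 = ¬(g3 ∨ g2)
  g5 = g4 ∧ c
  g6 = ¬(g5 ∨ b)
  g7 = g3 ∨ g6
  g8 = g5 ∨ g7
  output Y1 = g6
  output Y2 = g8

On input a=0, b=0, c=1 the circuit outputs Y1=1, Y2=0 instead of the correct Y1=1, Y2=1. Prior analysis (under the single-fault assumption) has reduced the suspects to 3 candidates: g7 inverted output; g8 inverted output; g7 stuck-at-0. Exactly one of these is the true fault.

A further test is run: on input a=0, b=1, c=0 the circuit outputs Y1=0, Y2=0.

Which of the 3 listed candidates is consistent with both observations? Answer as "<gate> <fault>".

Evaluate each candidate on input a=0, b=1, c=0:
  g7 inverted output: g1=0, g2=1, g3=0, g4=0, g5=0, g6=0, g7=1 [inverted output], g8=1 → Y1=0, Y2=1 — eliminated
  g8 inverted output: g1=0, g2=1, g3=0, g4=0, g5=0, g6=0, g7=0, g8=1 [inverted output] → Y1=0, Y2=1 — eliminated
  g7 stuck-at-0: g1=0, g2=1, g3=0, g4=0, g5=0, g6=0, g7=0 [stuck-at-0], g8=0 → Y1=0, Y2=0 — matches
Only g7 stuck-at-0 reproduces the observed Y1=0, Y2=0.

g7 stuck-at-0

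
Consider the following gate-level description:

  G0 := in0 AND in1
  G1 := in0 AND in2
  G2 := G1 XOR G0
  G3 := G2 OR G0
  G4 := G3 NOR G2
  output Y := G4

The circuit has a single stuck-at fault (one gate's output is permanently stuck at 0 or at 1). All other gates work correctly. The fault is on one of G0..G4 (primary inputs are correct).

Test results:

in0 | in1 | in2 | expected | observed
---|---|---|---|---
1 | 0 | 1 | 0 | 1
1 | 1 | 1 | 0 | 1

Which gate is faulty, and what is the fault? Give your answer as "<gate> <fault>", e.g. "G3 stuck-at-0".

G4 stuck-at-1

Fault-free values for test 1 (in0=1, in1=0, in2=1): G0=0, G1=1, G2=1, G3=1, G4=0, giving Y=0. Observed 1.
Test 1: faults giving observed 1 are {G1 stuck-at-0, G2 stuck-at-0, G4 stuck-at-1}.
Test 2 (in0=1, in1=1, in2=1): fault-free G0=1, G1=1, G2=0, G3=1, G4=0 → 0; observed 1. Eliminates G1 stuck-at-0, G2 stuck-at-0.
Only G4 stuck-at-1 is consistent with every test.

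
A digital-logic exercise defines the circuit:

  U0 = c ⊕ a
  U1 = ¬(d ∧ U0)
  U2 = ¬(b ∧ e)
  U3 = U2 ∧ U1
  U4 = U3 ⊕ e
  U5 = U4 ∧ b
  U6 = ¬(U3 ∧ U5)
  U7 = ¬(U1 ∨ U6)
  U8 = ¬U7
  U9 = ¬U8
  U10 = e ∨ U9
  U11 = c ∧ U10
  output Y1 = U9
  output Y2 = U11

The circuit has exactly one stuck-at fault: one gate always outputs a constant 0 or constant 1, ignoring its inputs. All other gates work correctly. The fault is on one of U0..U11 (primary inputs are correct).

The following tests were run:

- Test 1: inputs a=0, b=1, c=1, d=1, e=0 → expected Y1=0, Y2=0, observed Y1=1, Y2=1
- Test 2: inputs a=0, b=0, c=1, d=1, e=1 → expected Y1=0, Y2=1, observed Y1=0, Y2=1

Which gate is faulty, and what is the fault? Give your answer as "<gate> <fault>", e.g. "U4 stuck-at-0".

Fault-free values for test 1 (a=0, b=1, c=1, d=1, e=0): U0=1, U1=0, U2=1, U3=0, U4=0, U5=0, U6=1, U7=0, U8=1, U9=0, U10=0, U11=0, giving Y1=0, Y2=0. Observed Y1=1, Y2=1.
Test 1: faults giving observed Y1=1, Y2=1 are {U3 stuck-at-1, U6 stuck-at-0, U7 stuck-at-1, U8 stuck-at-0, U9 stuck-at-1}.
Test 2 (a=0, b=0, c=1, d=1, e=1): fault-free U0=1, U1=0, U2=1, U3=0, U4=1, U5=0, U6=1, U7=0, U8=1, U9=0, U10=1, U11=1 → Y1=0, Y2=1; observed Y1=0, Y2=1. Eliminates U6 stuck-at-0, U7 stuck-at-1, U8 stuck-at-0, U9 stuck-at-1.
Only U3 stuck-at-1 is consistent with every test.

U3 stuck-at-1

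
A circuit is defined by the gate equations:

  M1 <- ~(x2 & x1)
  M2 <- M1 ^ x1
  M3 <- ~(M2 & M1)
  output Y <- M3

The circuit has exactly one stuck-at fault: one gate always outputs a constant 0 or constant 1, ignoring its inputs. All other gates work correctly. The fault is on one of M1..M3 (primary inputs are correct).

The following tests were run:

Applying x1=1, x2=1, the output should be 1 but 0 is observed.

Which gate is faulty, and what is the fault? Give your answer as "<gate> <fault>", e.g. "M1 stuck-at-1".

M3 stuck-at-0

Fault-free values for test 1 (x1=1, x2=1): M1=0, M2=1, M3=1, giving Y=1. Observed 0.
Test 1: faults giving observed 0 are {M3 stuck-at-0}.
Only M3 stuck-at-0 is consistent with every test.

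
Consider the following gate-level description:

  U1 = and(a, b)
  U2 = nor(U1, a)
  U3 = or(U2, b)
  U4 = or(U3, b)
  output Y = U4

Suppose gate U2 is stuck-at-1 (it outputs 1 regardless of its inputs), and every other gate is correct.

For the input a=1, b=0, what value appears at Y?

Propagate with U2 forced: U1=0, U2=1 [stuck-at-1], U3=1, U4=1.
So Y = 1. (Without the fault it would be 0.)

1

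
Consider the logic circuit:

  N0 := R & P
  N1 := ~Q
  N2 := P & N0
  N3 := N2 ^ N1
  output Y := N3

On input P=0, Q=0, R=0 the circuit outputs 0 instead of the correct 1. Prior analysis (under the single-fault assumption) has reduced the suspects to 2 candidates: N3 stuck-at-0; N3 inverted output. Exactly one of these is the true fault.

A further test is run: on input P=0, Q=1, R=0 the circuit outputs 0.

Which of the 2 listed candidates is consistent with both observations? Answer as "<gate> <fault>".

Evaluate each candidate on input P=0, Q=1, R=0:
  N3 stuck-at-0: N0=0, N1=0, N2=0, N3=0 [stuck-at-0] → 0 — matches
  N3 inverted output: N0=0, N1=0, N2=0, N3=1 [inverted output] → 1 — eliminated
Only N3 stuck-at-0 reproduces the observed 0.

N3 stuck-at-0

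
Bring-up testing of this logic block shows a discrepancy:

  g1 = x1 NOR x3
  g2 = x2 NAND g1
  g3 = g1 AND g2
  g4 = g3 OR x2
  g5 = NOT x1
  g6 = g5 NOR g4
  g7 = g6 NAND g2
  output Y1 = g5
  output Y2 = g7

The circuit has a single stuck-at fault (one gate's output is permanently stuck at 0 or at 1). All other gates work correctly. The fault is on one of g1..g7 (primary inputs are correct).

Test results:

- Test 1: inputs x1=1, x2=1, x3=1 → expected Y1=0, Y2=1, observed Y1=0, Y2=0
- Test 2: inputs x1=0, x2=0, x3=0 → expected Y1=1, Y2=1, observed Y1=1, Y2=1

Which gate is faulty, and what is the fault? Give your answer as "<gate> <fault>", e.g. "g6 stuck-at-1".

g4 stuck-at-0

Fault-free values for test 1 (x1=1, x2=1, x3=1): g1=0, g2=1, g3=0, g4=1, g5=0, g6=0, g7=1, giving Y1=0, Y2=1. Observed Y1=0, Y2=0.
Test 1: faults giving observed Y1=0, Y2=0 are {g4 stuck-at-0, g6 stuck-at-1, g7 stuck-at-0}.
Test 2 (x1=0, x2=0, x3=0): fault-free g1=1, g2=1, g3=1, g4=1, g5=1, g6=0, g7=1 → Y1=1, Y2=1; observed Y1=1, Y2=1. Eliminates g6 stuck-at-1, g7 stuck-at-0.
Only g4 stuck-at-0 is consistent with every test.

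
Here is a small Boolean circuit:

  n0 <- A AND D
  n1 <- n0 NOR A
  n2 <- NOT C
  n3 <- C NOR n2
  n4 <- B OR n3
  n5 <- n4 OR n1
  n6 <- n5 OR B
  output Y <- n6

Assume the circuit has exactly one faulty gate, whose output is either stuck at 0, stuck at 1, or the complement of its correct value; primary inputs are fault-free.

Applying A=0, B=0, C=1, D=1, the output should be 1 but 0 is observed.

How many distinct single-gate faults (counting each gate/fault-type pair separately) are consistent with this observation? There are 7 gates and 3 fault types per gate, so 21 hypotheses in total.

Fault-free: n0=0, n1=1, n2=0, n3=0, n4=0, n5=1, n6=1 → 1. Observed 0.
  n0: stuck-at-1, inverted output ✓; others ✗
  n1: stuck-at-0, inverted output ✓; others ✗
  n2: none of the 3 fault types match ✗
  n3: none of the 3 fault types match ✗
  n4: none of the 3 fault types match ✗
  n5: stuck-at-0, inverted output ✓; others ✗
  n6: stuck-at-0, inverted output ✓; others ✗
Consistent faults: {n0 stuck-at-1, n0 inverted output, n1 stuck-at-0, n1 inverted output, n5 stuck-at-0, n5 inverted output, n6 stuck-at-0, n6 inverted output} — 8 in all.

8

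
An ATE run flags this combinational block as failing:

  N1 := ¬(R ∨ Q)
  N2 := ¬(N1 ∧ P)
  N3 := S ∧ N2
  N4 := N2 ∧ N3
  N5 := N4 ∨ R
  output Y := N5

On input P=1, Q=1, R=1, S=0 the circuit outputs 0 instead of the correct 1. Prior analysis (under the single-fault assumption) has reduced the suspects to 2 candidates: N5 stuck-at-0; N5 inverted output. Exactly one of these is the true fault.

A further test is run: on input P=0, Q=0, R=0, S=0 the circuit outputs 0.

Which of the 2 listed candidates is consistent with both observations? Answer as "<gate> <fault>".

Evaluate each candidate on input P=0, Q=0, R=0, S=0:
  N5 stuck-at-0: N1=1, N2=1, N3=0, N4=0, N5=0 [stuck-at-0] → 0 — matches
  N5 inverted output: N1=1, N2=1, N3=0, N4=0, N5=1 [inverted output] → 1 — eliminated
Only N5 stuck-at-0 reproduces the observed 0.

N5 stuck-at-0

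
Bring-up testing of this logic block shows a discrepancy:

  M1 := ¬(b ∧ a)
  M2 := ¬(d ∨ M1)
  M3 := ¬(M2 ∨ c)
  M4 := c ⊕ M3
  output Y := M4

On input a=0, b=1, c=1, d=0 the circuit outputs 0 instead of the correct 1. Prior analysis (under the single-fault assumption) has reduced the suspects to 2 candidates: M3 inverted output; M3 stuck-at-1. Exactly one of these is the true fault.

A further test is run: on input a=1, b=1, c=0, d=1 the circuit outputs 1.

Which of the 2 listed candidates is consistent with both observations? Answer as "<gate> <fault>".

Evaluate each candidate on input a=1, b=1, c=0, d=1:
  M3 inverted output: M1=0, M2=0, M3=0 [inverted output], M4=0 → 0 — eliminated
  M3 stuck-at-1: M1=0, M2=0, M3=1 [stuck-at-1], M4=1 → 1 — matches
Only M3 stuck-at-1 reproduces the observed 1.

M3 stuck-at-1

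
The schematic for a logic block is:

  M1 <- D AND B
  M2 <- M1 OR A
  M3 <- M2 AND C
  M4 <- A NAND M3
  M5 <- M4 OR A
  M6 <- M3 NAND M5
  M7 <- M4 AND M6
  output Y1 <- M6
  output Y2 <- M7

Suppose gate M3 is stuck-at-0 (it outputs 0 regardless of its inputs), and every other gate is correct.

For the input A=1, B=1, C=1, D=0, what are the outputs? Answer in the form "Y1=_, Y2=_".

Y1=1, Y2=1

Propagate with M3 forced: M1=0, M2=1, M3=0 [stuck-at-0], M4=1, M5=1, M6=1, M7=1.
So the outputs are Y1=1, Y2=1. (Without the fault they would be Y1=0, Y2=0.)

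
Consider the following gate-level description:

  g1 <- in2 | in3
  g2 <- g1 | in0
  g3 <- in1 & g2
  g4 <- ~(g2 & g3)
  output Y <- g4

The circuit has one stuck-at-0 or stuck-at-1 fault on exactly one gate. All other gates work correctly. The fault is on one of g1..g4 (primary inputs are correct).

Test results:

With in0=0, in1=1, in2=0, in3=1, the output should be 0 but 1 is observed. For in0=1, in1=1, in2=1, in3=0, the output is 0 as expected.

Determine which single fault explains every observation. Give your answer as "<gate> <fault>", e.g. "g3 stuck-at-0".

Fault-free values for test 1 (in0=0, in1=1, in2=0, in3=1): g1=1, g2=1, g3=1, g4=0, giving Y=0. Observed 1.
Test 1: faults giving observed 1 are {g1 stuck-at-0, g2 stuck-at-0, g3 stuck-at-0, g4 stuck-at-1}.
Test 2 (in0=1, in1=1, in2=1, in3=0): fault-free g1=1, g2=1, g3=1, g4=0 → 0; observed 0. Eliminates g2 stuck-at-0, g3 stuck-at-0, g4 stuck-at-1.
Only g1 stuck-at-0 is consistent with every test.

g1 stuck-at-0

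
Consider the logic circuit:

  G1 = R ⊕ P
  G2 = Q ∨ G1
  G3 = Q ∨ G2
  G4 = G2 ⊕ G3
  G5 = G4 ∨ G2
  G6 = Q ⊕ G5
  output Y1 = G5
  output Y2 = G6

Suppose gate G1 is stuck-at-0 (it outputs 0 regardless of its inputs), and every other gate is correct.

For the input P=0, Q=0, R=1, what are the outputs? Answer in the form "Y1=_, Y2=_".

Y1=0, Y2=0

Propagate with G1 forced: G1=0 [stuck-at-0], G2=0, G3=0, G4=0, G5=0, G6=0.
So the outputs are Y1=0, Y2=0. (Without the fault they would be Y1=1, Y2=1.)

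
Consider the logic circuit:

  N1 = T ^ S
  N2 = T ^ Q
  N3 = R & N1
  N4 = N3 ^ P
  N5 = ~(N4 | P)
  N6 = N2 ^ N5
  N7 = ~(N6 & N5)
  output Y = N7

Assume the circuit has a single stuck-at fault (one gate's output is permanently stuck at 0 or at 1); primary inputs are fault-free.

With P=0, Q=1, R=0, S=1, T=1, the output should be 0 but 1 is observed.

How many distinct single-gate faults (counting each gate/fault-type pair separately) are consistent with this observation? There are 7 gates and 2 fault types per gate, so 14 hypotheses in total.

Fault-free: N1=0, N2=0, N3=0, N4=0, N5=1, N6=1, N7=0 → 0. Observed 1.
  N1 stuck-at-0: output 0 ✗
  N1 stuck-at-1: output 0 ✗
  N2 stuck-at-0: output 0 ✗
  N2 stuck-at-1: output 1 ✓
  N3 stuck-at-0: output 0 ✗
  N3 stuck-at-1: output 1 ✓
  N4 stuck-at-0: output 0 ✗
  N4 stuck-at-1: output 1 ✓
  N5 stuck-at-0: output 1 ✓
  N5 stuck-at-1: output 0 ✗
  N6 stuck-at-0: output 1 ✓
  N6 stuck-at-1: output 0 ✗
  N7 stuck-at-0: output 0 ✗
  N7 stuck-at-1: output 1 ✓
Consistent faults: {N2 stuck-at-1, N3 stuck-at-1, N4 stuck-at-1, N5 stuck-at-0, N6 stuck-at-0, N7 stuck-at-1} — 6 in all.

6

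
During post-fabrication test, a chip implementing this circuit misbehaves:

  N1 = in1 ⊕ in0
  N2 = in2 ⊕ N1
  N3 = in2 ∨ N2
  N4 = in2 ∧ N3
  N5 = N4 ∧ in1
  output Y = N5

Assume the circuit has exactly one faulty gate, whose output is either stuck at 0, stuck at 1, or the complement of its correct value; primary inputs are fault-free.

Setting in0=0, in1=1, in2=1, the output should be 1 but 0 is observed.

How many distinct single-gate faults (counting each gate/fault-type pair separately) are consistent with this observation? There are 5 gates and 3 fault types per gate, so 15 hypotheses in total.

Fault-free: N1=1, N2=0, N3=1, N4=1, N5=1 → 1. Observed 0.
  N1: none of the 3 fault types match ✗
  N2: none of the 3 fault types match ✗
  N3: stuck-at-0, inverted output ✓; others ✗
  N4: stuck-at-0, inverted output ✓; others ✗
  N5: stuck-at-0, inverted output ✓; others ✗
Consistent faults: {N3 stuck-at-0, N3 inverted output, N4 stuck-at-0, N4 inverted output, N5 stuck-at-0, N5 inverted output} — 6 in all.

6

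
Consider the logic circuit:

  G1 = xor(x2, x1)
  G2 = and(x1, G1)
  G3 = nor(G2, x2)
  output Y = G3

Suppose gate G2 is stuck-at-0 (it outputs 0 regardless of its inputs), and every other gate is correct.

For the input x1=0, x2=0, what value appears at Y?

Propagate with G2 forced: G1=0, G2=0 [stuck-at-0], G3=1.
So Y = 1. (Same as the fault-free value — the fault is masked on this input.)

1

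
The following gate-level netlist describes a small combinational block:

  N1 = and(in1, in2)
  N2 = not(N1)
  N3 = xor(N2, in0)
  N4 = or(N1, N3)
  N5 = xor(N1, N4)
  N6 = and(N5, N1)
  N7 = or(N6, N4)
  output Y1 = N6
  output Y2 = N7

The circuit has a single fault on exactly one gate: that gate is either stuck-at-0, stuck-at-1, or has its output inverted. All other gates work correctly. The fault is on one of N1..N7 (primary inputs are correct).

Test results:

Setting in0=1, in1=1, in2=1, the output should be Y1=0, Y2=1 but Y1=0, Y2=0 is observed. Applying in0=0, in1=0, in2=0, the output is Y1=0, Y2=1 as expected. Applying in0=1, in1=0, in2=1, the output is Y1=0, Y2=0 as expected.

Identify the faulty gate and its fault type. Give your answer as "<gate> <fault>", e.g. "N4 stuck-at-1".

Fault-free values for test 1 (in0=1, in1=1, in2=1): N1=1, N2=0, N3=1, N4=1, N5=0, N6=0, N7=1, giving Y1=0, Y2=1. Observed Y1=0, Y2=0.
Test 1: faults giving observed Y1=0, Y2=0 are {N1 stuck-at-0, N1 inverted output, N7 stuck-at-0, N7 inverted output}.
Test 2 (in0=0, in1=0, in2=0): fault-free N1=0, N2=1, N3=1, N4=1, N5=1, N6=0, N7=1 → Y1=0, Y2=1; observed Y1=0, Y2=1. Eliminates N7 stuck-at-0, N7 inverted output.
Test 3 (in0=1, in1=0, in2=1): fault-free N1=0, N2=1, N3=0, N4=0, N5=0, N6=0, N7=0 → Y1=0, Y2=0; observed Y1=0, Y2=0. Eliminates N1 inverted output.
Only N1 stuck-at-0 is consistent with every test.

N1 stuck-at-0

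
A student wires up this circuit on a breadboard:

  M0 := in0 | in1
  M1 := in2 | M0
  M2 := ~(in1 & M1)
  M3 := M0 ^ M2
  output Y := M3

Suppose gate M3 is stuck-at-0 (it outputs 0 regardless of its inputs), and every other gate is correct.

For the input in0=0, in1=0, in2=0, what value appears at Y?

0

Propagate with M3 forced: M0=0, M1=0, M2=1, M3=0 [stuck-at-0].
So Y = 0. (Without the fault it would be 1.)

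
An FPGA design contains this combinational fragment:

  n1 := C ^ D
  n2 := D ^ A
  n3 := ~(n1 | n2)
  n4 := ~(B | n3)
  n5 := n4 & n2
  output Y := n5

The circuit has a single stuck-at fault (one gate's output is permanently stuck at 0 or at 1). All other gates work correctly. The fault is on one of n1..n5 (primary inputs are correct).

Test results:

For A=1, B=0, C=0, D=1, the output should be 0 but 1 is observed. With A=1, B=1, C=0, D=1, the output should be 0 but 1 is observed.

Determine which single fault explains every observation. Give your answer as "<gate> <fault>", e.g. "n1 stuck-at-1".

n5 stuck-at-1

Fault-free values for test 1 (A=1, B=0, C=0, D=1): n1=1, n2=0, n3=0, n4=1, n5=0, giving Y=0. Observed 1.
Test 1: faults giving observed 1 are {n2 stuck-at-1, n5 stuck-at-1}.
Test 2 (A=1, B=1, C=0, D=1): fault-free n1=1, n2=0, n3=0, n4=0, n5=0 → 0; observed 1. Eliminates n2 stuck-at-1.
Only n5 stuck-at-1 is consistent with every test.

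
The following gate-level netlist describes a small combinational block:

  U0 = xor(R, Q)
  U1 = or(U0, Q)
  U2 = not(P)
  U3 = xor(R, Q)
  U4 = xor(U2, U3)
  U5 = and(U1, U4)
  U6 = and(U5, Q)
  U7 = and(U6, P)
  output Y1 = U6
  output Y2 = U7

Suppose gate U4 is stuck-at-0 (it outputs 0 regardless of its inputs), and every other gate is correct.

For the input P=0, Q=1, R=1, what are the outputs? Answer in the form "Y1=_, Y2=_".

Y1=0, Y2=0

Propagate with U4 forced: U0=0, U1=1, U2=1, U3=0, U4=0 [stuck-at-0], U5=0, U6=0, U7=0.
So the outputs are Y1=0, Y2=0. (Without the fault they would be Y1=1, Y2=0.)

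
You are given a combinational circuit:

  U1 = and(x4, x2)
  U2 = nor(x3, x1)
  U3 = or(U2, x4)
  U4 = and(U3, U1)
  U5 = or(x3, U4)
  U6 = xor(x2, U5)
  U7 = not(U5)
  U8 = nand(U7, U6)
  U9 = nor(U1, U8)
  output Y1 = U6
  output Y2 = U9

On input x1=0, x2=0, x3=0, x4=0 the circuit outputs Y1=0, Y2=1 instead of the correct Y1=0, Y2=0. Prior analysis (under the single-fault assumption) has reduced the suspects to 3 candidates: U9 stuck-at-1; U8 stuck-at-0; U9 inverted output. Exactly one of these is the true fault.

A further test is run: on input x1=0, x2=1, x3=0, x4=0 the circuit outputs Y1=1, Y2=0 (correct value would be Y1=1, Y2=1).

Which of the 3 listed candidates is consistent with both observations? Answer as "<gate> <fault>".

U9 inverted output

Evaluate each candidate on input x1=0, x2=1, x3=0, x4=0:
  U9 stuck-at-1: U1=0, U2=1, U3=1, U4=0, U5=0, U6=1, U7=1, U8=0, U9=1 [stuck-at-1] → Y1=1, Y2=1 — eliminated
  U8 stuck-at-0: U1=0, U2=1, U3=1, U4=0, U5=0, U6=1, U7=1, U8=0 [stuck-at-0], U9=1 → Y1=1, Y2=1 — eliminated
  U9 inverted output: U1=0, U2=1, U3=1, U4=0, U5=0, U6=1, U7=1, U8=0, U9=0 [inverted output] → Y1=1, Y2=0 — matches
Only U9 inverted output reproduces the observed Y1=1, Y2=0.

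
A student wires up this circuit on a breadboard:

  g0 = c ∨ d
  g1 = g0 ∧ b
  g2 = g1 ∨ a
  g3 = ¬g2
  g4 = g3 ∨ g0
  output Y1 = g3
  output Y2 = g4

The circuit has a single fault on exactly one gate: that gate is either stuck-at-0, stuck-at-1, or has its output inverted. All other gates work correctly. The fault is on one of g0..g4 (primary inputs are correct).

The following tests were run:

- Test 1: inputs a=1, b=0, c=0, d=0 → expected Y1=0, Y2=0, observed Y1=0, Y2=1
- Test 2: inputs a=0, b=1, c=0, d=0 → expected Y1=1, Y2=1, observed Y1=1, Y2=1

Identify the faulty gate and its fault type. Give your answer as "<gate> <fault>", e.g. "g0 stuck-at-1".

g4 stuck-at-1

Fault-free values for test 1 (a=1, b=0, c=0, d=0): g0=0, g1=0, g2=1, g3=0, g4=0, giving Y1=0, Y2=0. Observed Y1=0, Y2=1.
Test 1: faults giving observed Y1=0, Y2=1 are {g0 stuck-at-1, g0 inverted output, g4 stuck-at-1, g4 inverted output}.
Test 2 (a=0, b=1, c=0, d=0): fault-free g0=0, g1=0, g2=0, g3=1, g4=1 → Y1=1, Y2=1; observed Y1=1, Y2=1. Eliminates g0 stuck-at-1, g0 inverted output, g4 inverted output.
Only g4 stuck-at-1 is consistent with every test.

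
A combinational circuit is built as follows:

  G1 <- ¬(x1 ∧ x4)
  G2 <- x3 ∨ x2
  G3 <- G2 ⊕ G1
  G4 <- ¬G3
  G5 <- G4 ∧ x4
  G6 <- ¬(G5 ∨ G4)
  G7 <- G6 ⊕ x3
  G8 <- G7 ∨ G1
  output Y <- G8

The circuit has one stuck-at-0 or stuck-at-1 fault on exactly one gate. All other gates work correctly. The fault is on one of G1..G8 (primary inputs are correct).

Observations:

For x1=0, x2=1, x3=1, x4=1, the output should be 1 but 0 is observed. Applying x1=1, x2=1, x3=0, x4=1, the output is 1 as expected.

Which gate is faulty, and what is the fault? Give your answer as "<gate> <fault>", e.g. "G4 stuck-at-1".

G1 stuck-at-0

Fault-free values for test 1 (x1=0, x2=1, x3=1, x4=1): G1=1, G2=1, G3=0, G4=1, G5=1, G6=0, G7=1, G8=1, giving Y=1. Observed 0.
Test 1: faults giving observed 0 are {G1 stuck-at-0, G8 stuck-at-0}.
Test 2 (x1=1, x2=1, x3=0, x4=1): fault-free G1=0, G2=1, G3=1, G4=0, G5=0, G6=1, G7=1, G8=1 → 1; observed 1. Eliminates G8 stuck-at-0.
Only G1 stuck-at-0 is consistent with every test.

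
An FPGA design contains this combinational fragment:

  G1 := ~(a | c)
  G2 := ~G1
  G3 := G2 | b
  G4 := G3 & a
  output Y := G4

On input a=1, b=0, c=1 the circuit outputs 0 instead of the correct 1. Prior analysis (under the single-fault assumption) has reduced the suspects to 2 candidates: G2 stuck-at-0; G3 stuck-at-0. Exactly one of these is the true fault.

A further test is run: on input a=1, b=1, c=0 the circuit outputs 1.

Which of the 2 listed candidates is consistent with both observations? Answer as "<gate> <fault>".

G2 stuck-at-0

Evaluate each candidate on input a=1, b=1, c=0:
  G2 stuck-at-0: G1=0, G2=0 [stuck-at-0], G3=1, G4=1 → 1 — matches
  G3 stuck-at-0: G1=0, G2=1, G3=0 [stuck-at-0], G4=0 → 0 — eliminated
Only G2 stuck-at-0 reproduces the observed 1.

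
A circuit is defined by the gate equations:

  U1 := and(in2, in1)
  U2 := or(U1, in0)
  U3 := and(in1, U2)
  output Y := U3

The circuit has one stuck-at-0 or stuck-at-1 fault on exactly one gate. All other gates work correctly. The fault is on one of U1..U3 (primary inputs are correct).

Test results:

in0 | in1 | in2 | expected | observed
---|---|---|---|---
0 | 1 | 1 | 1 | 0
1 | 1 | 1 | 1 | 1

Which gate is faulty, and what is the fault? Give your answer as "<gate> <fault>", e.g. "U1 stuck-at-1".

Fault-free values for test 1 (in0=0, in1=1, in2=1): U1=1, U2=1, U3=1, giving Y=1. Observed 0.
Test 1: faults giving observed 0 are {U1 stuck-at-0, U2 stuck-at-0, U3 stuck-at-0}.
Test 2 (in0=1, in1=1, in2=1): fault-free U1=1, U2=1, U3=1 → 1; observed 1. Eliminates U2 stuck-at-0, U3 stuck-at-0.
Only U1 stuck-at-0 is consistent with every test.

U1 stuck-at-0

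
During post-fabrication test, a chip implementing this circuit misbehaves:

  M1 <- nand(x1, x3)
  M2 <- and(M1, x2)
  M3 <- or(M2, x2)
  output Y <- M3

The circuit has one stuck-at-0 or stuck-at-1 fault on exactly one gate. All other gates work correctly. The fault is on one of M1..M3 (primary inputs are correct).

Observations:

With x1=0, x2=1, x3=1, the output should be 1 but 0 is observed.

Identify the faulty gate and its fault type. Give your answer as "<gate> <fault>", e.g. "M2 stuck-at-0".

M3 stuck-at-0

Fault-free values for test 1 (x1=0, x2=1, x3=1): M1=1, M2=1, M3=1, giving Y=1. Observed 0.
Test 1: faults giving observed 0 are {M3 stuck-at-0}.
Only M3 stuck-at-0 is consistent with every test.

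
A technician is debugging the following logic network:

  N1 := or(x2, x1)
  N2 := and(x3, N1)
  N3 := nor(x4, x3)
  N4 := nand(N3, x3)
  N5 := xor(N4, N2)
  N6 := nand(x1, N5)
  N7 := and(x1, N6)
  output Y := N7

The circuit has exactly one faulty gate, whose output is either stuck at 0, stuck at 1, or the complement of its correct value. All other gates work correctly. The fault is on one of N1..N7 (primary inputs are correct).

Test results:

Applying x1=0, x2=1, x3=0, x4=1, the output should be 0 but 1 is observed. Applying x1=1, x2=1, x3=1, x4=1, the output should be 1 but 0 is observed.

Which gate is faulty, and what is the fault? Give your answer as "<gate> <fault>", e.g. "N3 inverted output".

N7 inverted output

Fault-free values for test 1 (x1=0, x2=1, x3=0, x4=1): N1=1, N2=0, N3=0, N4=1, N5=1, N6=1, N7=0, giving Y=0. Observed 1.
Test 1: faults giving observed 1 are {N7 stuck-at-1, N7 inverted output}.
Test 2 (x1=1, x2=1, x3=1, x4=1): fault-free N1=1, N2=1, N3=0, N4=1, N5=0, N6=1, N7=1 → 1; observed 0. Eliminates N7 stuck-at-1.
Only N7 inverted output is consistent with every test.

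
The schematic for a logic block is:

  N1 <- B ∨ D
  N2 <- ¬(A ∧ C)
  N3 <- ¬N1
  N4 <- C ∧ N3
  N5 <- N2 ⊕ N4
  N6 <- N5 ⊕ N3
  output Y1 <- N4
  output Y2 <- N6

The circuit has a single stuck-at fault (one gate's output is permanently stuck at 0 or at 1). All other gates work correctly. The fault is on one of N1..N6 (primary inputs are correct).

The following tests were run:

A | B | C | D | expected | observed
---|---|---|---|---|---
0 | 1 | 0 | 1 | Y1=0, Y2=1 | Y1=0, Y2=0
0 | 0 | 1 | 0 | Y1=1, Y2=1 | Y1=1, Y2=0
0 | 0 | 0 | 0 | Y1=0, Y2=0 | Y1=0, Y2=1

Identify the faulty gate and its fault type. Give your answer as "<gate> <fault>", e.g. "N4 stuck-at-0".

N2 stuck-at-0

Fault-free values for test 1 (A=0, B=1, C=0, D=1): N1=1, N2=1, N3=0, N4=0, N5=1, N6=1, giving Y1=0, Y2=1. Observed Y1=0, Y2=0.
Test 1: faults giving observed Y1=0, Y2=0 are {N1 stuck-at-0, N2 stuck-at-0, N3 stuck-at-1, N5 stuck-at-0, N6 stuck-at-0}.
Test 2 (A=0, B=0, C=1, D=0): fault-free N1=0, N2=1, N3=1, N4=1, N5=0, N6=1 → Y1=1, Y2=1; observed Y1=1, Y2=0. Eliminates N1 stuck-at-0, N3 stuck-at-1, N5 stuck-at-0.
Test 3 (A=0, B=0, C=0, D=0): fault-free N1=0, N2=1, N3=1, N4=0, N5=1, N6=0 → Y1=0, Y2=0; observed Y1=0, Y2=1. Eliminates N6 stuck-at-0.
Only N2 stuck-at-0 is consistent with every test.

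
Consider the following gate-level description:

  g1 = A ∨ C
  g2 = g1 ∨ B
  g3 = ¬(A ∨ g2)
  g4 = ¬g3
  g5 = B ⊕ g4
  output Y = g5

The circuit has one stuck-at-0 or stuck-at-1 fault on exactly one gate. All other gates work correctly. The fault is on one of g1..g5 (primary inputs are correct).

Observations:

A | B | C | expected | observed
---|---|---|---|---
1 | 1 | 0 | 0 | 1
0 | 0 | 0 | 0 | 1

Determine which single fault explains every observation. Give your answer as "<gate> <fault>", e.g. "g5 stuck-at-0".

Fault-free values for test 1 (A=1, B=1, C=0): g1=1, g2=1, g3=0, g4=1, g5=0, giving Y=0. Observed 1.
Test 1: faults giving observed 1 are {g3 stuck-at-1, g4 stuck-at-0, g5 stuck-at-1}.
Test 2 (A=0, B=0, C=0): fault-free g1=0, g2=0, g3=1, g4=0, g5=0 → 0; observed 1. Eliminates g3 stuck-at-1, g4 stuck-at-0.
Only g5 stuck-at-1 is consistent with every test.

g5 stuck-at-1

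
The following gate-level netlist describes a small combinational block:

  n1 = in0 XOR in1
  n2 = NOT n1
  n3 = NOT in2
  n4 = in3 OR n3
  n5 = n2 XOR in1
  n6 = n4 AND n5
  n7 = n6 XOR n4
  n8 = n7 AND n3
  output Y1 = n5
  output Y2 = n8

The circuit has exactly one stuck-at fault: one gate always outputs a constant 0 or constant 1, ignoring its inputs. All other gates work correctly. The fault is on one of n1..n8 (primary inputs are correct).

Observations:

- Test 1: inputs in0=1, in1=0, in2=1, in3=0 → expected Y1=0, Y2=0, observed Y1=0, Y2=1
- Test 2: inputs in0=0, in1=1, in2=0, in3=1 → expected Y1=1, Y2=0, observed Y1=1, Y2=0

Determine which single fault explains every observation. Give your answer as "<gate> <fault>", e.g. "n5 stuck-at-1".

n3 stuck-at-1

Fault-free values for test 1 (in0=1, in1=0, in2=1, in3=0): n1=1, n2=0, n3=0, n4=0, n5=0, n6=0, n7=0, n8=0, giving Y1=0, Y2=0. Observed Y1=0, Y2=1.
Test 1: faults giving observed Y1=0, Y2=1 are {n3 stuck-at-1, n8 stuck-at-1}.
Test 2 (in0=0, in1=1, in2=0, in3=1): fault-free n1=1, n2=0, n3=1, n4=1, n5=1, n6=1, n7=0, n8=0 → Y1=1, Y2=0; observed Y1=1, Y2=0. Eliminates n8 stuck-at-1.
Only n3 stuck-at-1 is consistent with every test.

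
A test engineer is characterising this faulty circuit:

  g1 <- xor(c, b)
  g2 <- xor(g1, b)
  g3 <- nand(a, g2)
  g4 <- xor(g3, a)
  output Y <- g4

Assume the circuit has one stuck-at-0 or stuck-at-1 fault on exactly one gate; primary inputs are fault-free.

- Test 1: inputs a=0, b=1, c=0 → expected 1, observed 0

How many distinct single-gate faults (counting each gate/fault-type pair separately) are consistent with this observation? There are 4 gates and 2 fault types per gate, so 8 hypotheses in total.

Fault-free: g1=1, g2=0, g3=1, g4=1 → 1. Observed 0.
  g1 stuck-at-0: output 1 ✗
  g1 stuck-at-1: output 1 ✗
  g2 stuck-at-0: output 1 ✗
  g2 stuck-at-1: output 1 ✗
  g3 stuck-at-0: output 0 ✓
  g3 stuck-at-1: output 1 ✗
  g4 stuck-at-0: output 0 ✓
  g4 stuck-at-1: output 1 ✗
Consistent faults: {g3 stuck-at-0, g4 stuck-at-0} — 2 in all.

2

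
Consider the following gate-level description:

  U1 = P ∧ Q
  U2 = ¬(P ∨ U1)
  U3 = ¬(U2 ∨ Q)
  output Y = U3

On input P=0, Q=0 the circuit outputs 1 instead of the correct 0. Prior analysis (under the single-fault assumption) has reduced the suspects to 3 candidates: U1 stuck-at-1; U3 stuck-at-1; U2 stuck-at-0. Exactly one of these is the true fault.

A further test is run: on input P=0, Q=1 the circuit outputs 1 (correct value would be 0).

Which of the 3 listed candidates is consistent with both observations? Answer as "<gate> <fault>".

U3 stuck-at-1

Evaluate each candidate on input P=0, Q=1:
  U1 stuck-at-1: U1=1 [stuck-at-1], U2=0, U3=0 → 0 — eliminated
  U3 stuck-at-1: U1=0, U2=1, U3=1 [stuck-at-1] → 1 — matches
  U2 stuck-at-0: U1=0, U2=0 [stuck-at-0], U3=0 → 0 — eliminated
Only U3 stuck-at-1 reproduces the observed 1.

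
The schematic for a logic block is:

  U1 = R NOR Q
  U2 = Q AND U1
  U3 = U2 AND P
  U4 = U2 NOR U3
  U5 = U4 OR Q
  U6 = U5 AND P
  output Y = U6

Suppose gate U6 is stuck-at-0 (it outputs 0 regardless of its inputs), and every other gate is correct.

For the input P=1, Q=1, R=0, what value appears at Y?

Propagate with U6 forced: U1=0, U2=0, U3=0, U4=1, U5=1, U6=0 [stuck-at-0].
So Y = 0. (Without the fault it would be 1.)

0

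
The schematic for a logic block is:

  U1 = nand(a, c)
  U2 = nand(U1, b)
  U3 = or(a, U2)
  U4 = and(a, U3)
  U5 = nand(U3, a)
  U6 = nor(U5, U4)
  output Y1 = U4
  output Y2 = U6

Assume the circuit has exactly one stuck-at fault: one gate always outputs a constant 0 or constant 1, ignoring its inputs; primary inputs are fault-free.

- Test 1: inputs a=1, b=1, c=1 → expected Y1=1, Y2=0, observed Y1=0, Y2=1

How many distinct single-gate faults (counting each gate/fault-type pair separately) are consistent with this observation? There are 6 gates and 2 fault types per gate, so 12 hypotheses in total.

1

Fault-free: U1=0, U2=1, U3=1, U4=1, U5=0, U6=0 → Y1=1, Y2=0. Observed Y1=0, Y2=1.
  U1 stuck-at-0: output Y1=1, Y2=0 ✗
  U1 stuck-at-1: output Y1=1, Y2=0 ✗
  U2 stuck-at-0: output Y1=1, Y2=0 ✗
  U2 stuck-at-1: output Y1=1, Y2=0 ✗
  U3 stuck-at-0: output Y1=0, Y2=0 ✗
  U3 stuck-at-1: output Y1=1, Y2=0 ✗
  U4 stuck-at-0: output Y1=0, Y2=1 ✓
  U4 stuck-at-1: output Y1=1, Y2=0 ✗
  U5 stuck-at-0: output Y1=1, Y2=0 ✗
  U5 stuck-at-1: output Y1=1, Y2=0 ✗
  U6 stuck-at-0: output Y1=1, Y2=0 ✗
  U6 stuck-at-1: output Y1=1, Y2=1 ✗
Consistent faults: {U4 stuck-at-0} — 1 in all.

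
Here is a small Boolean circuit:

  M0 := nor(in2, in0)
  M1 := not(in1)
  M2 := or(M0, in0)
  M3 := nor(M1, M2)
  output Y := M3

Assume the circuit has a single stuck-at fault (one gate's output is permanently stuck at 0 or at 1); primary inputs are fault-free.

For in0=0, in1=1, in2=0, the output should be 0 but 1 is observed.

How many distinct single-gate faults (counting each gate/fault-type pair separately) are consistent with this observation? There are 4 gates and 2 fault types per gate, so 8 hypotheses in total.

3

Fault-free: M0=1, M1=0, M2=1, M3=0 → 0. Observed 1.
  M0 stuck-at-0: output 1 ✓
  M0 stuck-at-1: output 0 ✗
  M1 stuck-at-0: output 0 ✗
  M1 stuck-at-1: output 0 ✗
  M2 stuck-at-0: output 1 ✓
  M2 stuck-at-1: output 0 ✗
  M3 stuck-at-0: output 0 ✗
  M3 stuck-at-1: output 1 ✓
Consistent faults: {M0 stuck-at-0, M2 stuck-at-0, M3 stuck-at-1} — 3 in all.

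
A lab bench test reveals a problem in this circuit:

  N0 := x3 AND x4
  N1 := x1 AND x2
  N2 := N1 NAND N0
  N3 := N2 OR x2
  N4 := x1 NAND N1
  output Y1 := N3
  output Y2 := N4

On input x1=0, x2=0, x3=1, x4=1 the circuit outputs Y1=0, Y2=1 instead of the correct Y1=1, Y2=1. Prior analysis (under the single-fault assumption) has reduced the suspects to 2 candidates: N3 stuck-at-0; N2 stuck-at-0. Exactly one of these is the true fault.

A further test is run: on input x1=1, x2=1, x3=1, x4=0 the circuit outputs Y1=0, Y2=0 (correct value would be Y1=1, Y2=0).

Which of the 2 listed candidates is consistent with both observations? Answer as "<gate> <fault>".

N3 stuck-at-0

Evaluate each candidate on input x1=1, x2=1, x3=1, x4=0:
  N3 stuck-at-0: N0=0, N1=1, N2=1, N3=0 [stuck-at-0], N4=0 → Y1=0, Y2=0 — matches
  N2 stuck-at-0: N0=0, N1=1, N2=0 [stuck-at-0], N3=1, N4=0 → Y1=1, Y2=0 — eliminated
Only N3 stuck-at-0 reproduces the observed Y1=0, Y2=0.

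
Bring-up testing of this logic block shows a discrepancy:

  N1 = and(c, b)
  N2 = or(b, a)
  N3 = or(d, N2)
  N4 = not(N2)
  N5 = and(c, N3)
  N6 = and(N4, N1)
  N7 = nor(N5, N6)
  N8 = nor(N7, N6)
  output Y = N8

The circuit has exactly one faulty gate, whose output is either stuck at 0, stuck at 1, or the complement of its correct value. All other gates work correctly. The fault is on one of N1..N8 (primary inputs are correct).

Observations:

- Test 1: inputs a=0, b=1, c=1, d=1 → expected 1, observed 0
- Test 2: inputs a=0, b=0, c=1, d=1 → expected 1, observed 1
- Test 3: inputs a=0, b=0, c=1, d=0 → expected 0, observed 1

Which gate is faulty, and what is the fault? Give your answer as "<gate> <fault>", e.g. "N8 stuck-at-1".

Fault-free values for test 1 (a=0, b=1, c=1, d=1): N1=1, N2=1, N3=1, N4=0, N5=1, N6=0, N7=0, N8=1, giving Y=1. Observed 0.
Test 1: faults giving observed 0 are {N2 stuck-at-0, N2 inverted output, N3 stuck-at-0, N3 inverted output, N4 stuck-at-1, N4 inverted output, N5 stuck-at-0, N5 inverted output, N6 stuck-at-1, N6 inverted output, N7 stuck-at-1, N7 inverted output, N8 stuck-at-0, N8 inverted output}.
Test 2 (a=0, b=0, c=1, d=1): fault-free N1=0, N2=0, N3=1, N4=1, N5=1, N6=0, N7=0, N8=1 → 1; observed 1. Eliminates N3 stuck-at-0, N3 inverted output, N5 stuck-at-0, N5 inverted output, N6 stuck-at-1, N6 inverted output, N7 stuck-at-1, N7 inverted output, N8 stuck-at-0, N8 inverted output.
Test 3 (a=0, b=0, c=1, d=0): fault-free N1=0, N2=0, N3=0, N4=1, N5=0, N6=0, N7=1, N8=0 → 0; observed 1. Eliminates N2 stuck-at-0, N4 stuck-at-1, N4 inverted output.
Only N2 inverted output is consistent with every test.

N2 inverted output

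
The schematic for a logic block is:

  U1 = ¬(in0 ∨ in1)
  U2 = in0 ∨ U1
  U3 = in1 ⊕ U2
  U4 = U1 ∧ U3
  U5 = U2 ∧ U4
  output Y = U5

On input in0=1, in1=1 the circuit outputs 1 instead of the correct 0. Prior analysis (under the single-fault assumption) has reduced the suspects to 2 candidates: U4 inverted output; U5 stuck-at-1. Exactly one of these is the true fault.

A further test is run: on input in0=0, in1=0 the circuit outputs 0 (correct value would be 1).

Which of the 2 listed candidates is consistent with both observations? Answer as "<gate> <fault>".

U4 inverted output

Evaluate each candidate on input in0=0, in1=0:
  U4 inverted output: U1=1, U2=1, U3=1, U4=0 [inverted output], U5=0 → 0 — matches
  U5 stuck-at-1: U1=1, U2=1, U3=1, U4=1, U5=1 [stuck-at-1] → 1 — eliminated
Only U4 inverted output reproduces the observed 0.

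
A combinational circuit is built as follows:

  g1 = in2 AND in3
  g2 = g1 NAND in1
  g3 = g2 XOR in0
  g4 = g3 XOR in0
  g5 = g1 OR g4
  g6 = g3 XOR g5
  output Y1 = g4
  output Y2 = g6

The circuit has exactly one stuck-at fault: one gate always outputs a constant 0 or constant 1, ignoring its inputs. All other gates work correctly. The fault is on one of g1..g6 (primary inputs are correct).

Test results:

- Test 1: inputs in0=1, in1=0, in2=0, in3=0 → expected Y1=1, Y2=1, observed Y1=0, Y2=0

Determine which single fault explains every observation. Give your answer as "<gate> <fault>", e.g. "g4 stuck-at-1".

g4 stuck-at-0

Fault-free values for test 1 (in0=1, in1=0, in2=0, in3=0): g1=0, g2=1, g3=0, g4=1, g5=1, g6=1, giving Y1=1, Y2=1. Observed Y1=0, Y2=0.
Test 1: faults giving observed Y1=0, Y2=0 are {g4 stuck-at-0}.
Only g4 stuck-at-0 is consistent with every test.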